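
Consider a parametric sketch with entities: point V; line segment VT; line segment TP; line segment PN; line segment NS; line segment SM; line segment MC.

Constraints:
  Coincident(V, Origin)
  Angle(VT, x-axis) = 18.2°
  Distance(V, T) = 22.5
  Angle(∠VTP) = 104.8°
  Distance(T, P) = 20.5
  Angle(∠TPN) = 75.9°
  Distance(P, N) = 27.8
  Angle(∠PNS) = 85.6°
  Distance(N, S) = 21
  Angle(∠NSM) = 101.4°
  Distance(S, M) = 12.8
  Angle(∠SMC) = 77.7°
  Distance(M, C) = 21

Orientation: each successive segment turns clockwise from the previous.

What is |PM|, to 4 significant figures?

26.23

∠PNS = 85.6° gives NS at 104.5° from the x-axis; with |NS| = 21.0, S = (0.9803, 1.161). ∠NSM = 101.4° gives SM at 25.90° from the x-axis; with |SM| = 12.8, M = (12.49, 6.752). Then |PM| = |M − P| = 26.23.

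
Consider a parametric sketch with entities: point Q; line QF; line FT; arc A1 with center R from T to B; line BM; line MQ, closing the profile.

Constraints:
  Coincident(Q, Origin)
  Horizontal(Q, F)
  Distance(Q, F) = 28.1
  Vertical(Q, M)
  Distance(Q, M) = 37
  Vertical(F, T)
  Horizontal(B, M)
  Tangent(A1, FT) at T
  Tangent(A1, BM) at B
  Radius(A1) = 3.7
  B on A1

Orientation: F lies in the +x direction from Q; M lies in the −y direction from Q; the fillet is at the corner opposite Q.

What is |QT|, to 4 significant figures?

43.57

The virtual corner opposite Q is at (28.10, -37.00). Since A1 is tangent to FT there, RT ⟂ FT and the tangent condition forces RB to be normal to BM, with radius 3.7, so the center R sits 3.7 in from both sides at R = (24.40, -33.30). That places the tangent points at T = (28.10, -33.30) on FT and B = (24.40, -37.00) on BM. Then |QT| = |T − Q| = 43.57.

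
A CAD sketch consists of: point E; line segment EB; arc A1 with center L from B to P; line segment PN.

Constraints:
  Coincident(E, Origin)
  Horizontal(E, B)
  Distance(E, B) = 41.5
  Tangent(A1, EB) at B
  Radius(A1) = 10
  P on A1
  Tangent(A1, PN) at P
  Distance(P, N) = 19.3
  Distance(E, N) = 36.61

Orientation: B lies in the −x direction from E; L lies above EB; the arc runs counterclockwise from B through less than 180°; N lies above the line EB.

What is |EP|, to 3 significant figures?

32.7

Checks: |LP| = 10.00 ✓; ∠(LP, PN) = 90.00° ✓; |PN| = 19.30 ✓; |EN| = 36.61 ✓.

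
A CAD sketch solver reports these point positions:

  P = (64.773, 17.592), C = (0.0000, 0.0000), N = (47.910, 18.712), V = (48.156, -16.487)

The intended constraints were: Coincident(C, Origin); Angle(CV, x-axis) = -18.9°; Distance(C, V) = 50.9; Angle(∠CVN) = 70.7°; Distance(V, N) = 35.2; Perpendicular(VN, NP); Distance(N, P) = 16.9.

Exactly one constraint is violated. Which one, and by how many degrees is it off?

Perpendicular(VN, NP) — off by 4.20°.

C = (0.00, 0.00) ✓; CV at -18.90° ✓; |CV| = 50.90 ✓; ∠CVN = 70.70° ✓; |VN| = 35.20 ✓; ∠(VN, NP) = 94.20° ✗; |NP| = 16.90 ✓.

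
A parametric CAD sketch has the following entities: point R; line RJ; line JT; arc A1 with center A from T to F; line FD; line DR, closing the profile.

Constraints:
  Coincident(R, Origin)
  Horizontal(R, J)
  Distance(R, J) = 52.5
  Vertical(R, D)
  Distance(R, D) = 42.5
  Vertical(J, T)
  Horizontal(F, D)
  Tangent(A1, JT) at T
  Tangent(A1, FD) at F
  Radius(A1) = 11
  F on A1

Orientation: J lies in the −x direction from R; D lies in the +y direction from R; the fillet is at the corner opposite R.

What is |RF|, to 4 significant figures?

59.40

R is at the origin; R and J share the same y with |RJ| = 52.5 and J on the −x side, so J = (-52.50, 0.000). R and D share the same x with |RD| = 42.5 and D on the +y side, so D = (0.000, 42.50). The virtual corner opposite R is at (-52.50, 42.50). Since A1 is tangent to JT there, AT ⟂ JT and tangency of A1 to FD means the radius AF is perpendicular to FD, with radius 11.0, so the center A sits 11.0 in from both sides at A = (-41.50, 31.50). That places the tangent points at T = (-52.50, 31.50) on JT and F = (-41.50, 42.50) on FD. Then |RF| = |F − R| = 59.40.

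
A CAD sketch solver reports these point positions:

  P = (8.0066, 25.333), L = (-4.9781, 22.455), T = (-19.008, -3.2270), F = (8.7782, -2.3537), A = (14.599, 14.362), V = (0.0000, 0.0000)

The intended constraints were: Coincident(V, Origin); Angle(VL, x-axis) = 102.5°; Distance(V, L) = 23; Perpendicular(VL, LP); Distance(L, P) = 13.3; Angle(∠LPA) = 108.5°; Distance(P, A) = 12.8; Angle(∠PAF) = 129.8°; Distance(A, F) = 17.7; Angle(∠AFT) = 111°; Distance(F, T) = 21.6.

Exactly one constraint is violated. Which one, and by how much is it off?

Distance(F, T) = 21.6 — off by 6.20.

V = (0.00, 0.00) ✓; VL at 102.5° ✓; |VL| = 23.00 ✓; ∠(VL, LP) = 90.00° ✓; |LP| = 13.30 ✓; ∠LPA = 108.5° ✓; |PA| = 12.80 ✓; ∠PAF = 129.8° ✓; |AF| = 17.70 ✓; ∠AFT = 111.0° ✓; |FT| = 27.80 ✗.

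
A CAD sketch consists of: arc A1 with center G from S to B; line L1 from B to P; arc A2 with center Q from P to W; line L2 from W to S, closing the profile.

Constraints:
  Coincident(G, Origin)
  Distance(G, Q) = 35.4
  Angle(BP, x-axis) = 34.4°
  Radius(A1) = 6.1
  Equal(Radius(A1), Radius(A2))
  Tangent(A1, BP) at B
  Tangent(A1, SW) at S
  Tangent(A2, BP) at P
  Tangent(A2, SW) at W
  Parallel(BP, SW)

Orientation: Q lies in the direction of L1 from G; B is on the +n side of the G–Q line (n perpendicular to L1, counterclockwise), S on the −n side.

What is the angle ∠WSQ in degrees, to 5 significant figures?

9.7770°

The slot axis is L1's direction at 34.4°, so u = (cos 34.4°, sin 34.4°) = (0.82511, 0.56497) and n = (−sin 34.4°, cos 34.4°) = (-0.56497, 0.82511). G is at the origin and Q lies 35.4 along u from G, so Q = 35.4·u = (29.209, 20.000). Tangency of A1 to both parallel lines with radius 6.1 puts B and S at G ± 6.1·n: B = (-3.4463, 5.0332), S = (3.4463, -5.0332). Equal radii place P and W the same way about Q: P = Q + 6.1·n = (25.763, 25.033), W = Q − 6.1·n = (32.655, 14.967). Then cos ∠WSQ = SW·SQ / (|SW||SQ|), giving 9.7770°.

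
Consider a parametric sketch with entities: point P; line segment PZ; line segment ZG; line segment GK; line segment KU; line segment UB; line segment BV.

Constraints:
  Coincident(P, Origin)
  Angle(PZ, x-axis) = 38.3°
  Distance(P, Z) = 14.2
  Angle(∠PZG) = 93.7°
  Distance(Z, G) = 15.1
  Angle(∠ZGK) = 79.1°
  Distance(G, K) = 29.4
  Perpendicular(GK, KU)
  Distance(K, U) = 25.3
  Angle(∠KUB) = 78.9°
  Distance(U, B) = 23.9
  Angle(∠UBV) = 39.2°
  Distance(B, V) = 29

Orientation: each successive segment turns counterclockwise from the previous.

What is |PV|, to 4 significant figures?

15.77

P is at the origin; PZ runs at 38.3° with length 14.2, so Z = (11.14, 8.801). ∠PZG = 93.7° gives ZG at 124.6° from the x-axis; with |ZG| = 15.1, G = (2.569, 21.23). ∠ZGK = 79.1° gives GK at -134.5° from the x-axis; with |GK| = 29.4, K = (-18.04, 0.2607). The perpendicularity gives KU at right angles to GK, so KU runs at -44.50°; with |KU| = 25.3, U = (0.007888, -17.47). ∠KUB = 78.9° gives UB at 56.60° from the x-axis; with |UB| = 23.9, B = (13.16, 2.481). ∠UBV = 39.2° gives BV at -162.6° from the x-axis; with |BV| = 29.0, V = (-14.51, -6.192). Then |PV| = |V − P| = 15.77.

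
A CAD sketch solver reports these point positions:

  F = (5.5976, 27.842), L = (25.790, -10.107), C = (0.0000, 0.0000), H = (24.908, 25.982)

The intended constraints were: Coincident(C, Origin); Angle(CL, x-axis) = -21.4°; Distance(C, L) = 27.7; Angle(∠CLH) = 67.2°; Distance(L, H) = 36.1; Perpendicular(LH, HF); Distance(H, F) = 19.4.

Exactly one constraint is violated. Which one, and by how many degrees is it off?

Perpendicular(LH, HF) — off by 6.90°.

C = (0.00, 0.00) ✓; CL at -21.40° ✓; |CL| = 27.70 ✓; ∠CLH = 67.20° ✓; |LH| = 36.10 ✓; ∠(LH, HF) = 83.10° ✗; |HF| = 19.40 ✓.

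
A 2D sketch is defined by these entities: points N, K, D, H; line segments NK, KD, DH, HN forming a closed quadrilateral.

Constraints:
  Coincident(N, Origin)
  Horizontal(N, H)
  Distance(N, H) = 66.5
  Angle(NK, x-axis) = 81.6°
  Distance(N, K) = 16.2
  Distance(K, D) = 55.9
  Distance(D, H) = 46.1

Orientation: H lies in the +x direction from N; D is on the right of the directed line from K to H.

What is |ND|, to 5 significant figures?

44.941

Checks: |NH| = 66.50 ✓; |NK| = 16.20 ✓; |KD| = 55.90 ✓; |DH| = 46.10 ✓.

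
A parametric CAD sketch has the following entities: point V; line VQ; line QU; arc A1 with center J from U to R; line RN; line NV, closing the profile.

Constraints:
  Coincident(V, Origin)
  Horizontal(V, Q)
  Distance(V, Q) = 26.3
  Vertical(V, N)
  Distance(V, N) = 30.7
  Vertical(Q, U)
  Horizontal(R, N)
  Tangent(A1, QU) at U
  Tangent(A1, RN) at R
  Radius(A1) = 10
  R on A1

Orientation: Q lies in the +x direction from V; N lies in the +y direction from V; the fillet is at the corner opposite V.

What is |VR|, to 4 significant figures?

34.76

V is at the origin; V and Q share the same y with |VQ| = 26.3 and Q on the +x side, so Q = (26.30, 0.000). V and N share the same x with |VN| = 30.7 and N on the +y side, so N = (0.000, 30.70). The virtual corner opposite V is at (26.30, 30.70). A1 meets QU tangentially, so JU is at right angles to QU and tangency of A1 to RN means the radius JR is perpendicular to RN, with radius 10.0, so the center J sits 10.0 in from both sides at J = (16.30, 20.70). That places the tangent points at U = (26.30, 20.70) on QU and R = (16.30, 30.70) on RN. Then |VR| = |R − V| = 34.76.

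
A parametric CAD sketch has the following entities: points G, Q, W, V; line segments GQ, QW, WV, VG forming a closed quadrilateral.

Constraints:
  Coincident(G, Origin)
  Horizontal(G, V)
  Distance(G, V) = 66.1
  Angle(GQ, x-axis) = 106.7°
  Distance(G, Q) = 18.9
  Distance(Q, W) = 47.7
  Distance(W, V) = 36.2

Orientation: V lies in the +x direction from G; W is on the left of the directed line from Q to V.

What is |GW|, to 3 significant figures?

49.3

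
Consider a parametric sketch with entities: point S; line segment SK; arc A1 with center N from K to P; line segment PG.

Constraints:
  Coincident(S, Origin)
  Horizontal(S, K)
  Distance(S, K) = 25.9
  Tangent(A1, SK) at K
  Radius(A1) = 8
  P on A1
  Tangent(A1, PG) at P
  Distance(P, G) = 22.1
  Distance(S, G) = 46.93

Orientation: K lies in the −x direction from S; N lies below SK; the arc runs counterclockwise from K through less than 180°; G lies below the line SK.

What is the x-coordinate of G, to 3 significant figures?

-37.2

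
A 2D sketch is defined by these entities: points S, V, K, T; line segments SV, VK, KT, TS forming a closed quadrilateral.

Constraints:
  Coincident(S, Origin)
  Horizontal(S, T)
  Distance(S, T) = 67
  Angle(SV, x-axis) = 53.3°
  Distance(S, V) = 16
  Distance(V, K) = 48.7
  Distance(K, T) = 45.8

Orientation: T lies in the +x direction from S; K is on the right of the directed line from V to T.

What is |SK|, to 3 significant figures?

44.3

S is at the origin; ST is horizontal with |ST| = 67.0 and T in +x, so T = (67.0, 0). SV runs at 53.3° with |SV| = 16.0, so V = (9.56, 12.8). K is determined by |VK| = 48.7 and |KT| = 45.8 together: it lies at the intersection of circle(V, 48.7) and circle(T, 45.8). With |VT| = 58.9, the foot of the radical line on VT is 31.8 from V and the perpendicular offset is √(48.7² − 31.8²) = 36.9. Taking the right-of-VT solution: K = (32.5, -30.1).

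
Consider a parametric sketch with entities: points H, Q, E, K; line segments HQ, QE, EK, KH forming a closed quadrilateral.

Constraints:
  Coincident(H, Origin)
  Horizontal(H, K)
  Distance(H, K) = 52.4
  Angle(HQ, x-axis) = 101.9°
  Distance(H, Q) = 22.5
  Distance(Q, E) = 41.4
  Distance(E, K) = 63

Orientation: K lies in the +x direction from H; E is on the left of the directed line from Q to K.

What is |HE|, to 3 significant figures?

58.5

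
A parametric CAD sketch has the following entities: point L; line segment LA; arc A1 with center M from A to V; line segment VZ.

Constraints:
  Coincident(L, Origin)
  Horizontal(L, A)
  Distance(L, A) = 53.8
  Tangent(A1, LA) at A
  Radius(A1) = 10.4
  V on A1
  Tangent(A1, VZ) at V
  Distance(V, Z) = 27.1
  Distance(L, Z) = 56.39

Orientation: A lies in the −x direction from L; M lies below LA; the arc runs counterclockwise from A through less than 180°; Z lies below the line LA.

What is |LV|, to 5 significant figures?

63.764

L is at the origin; L and A share the same y with |LA| = 53.8 and A on the −x side, so A = (-53.800, 0.0000). A1 meets LA tangentially, so MA is at right angles to LA, so M = A + (0, -10.4) = (-53.800, -10.400). Since MV ⟂ VZ (tangency), |MZ| = √(10.4² + 27.1²) = 29.027 regardless of where V sits on A1. So Z lies on both circle(L, 56.39) and circle(M, 29.027); the below-LA intersection is Z = (-42.452, -37.117). V is the foot of the tangent from Z: V = (-61.280, -17.626).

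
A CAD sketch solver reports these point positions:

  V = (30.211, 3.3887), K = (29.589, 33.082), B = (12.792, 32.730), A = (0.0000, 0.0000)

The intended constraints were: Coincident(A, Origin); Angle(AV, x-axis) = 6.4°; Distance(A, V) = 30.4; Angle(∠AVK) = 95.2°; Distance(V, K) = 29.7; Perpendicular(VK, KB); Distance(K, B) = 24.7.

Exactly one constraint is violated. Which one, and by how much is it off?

Distance(K, B) = 24.7 — off by 7.90.

A = (0.00, 0.00) ✓; AV at 6.400° ✓; |AV| = 30.40 ✓; ∠AVK = 95.20° ✓; |VK| = 29.70 ✓; ∠(VK, KB) = 90.00° ✓; |KB| = 16.80 ✗.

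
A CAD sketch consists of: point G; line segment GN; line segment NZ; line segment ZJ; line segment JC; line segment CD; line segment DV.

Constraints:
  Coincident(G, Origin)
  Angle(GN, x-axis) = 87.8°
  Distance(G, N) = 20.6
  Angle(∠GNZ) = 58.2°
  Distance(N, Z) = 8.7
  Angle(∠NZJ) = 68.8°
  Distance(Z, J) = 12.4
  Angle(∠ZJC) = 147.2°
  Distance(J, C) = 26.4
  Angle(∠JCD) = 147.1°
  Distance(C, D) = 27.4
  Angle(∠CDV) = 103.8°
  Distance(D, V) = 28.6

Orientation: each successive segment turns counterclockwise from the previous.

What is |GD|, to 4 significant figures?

56.45

G is at the origin; GN runs at 87.8° with length 20.6, so N = (0.7908, 20.58). ∠GNZ = 58.2° gives NZ at -150.4° from the x-axis; with |NZ| = 8.7, Z = (-6.774, 16.29). ∠NZJ = 68.8° gives ZJ at -39.20° from the x-axis; with |ZJ| = 12.4, J = (2.835, 8.450). ∠ZJC = 147.2° gives JC at -6.400° from the x-axis; with |JC| = 26.4, C = (29.07, 5.508). ∠JCD = 147.1° gives CD at 26.50° from the x-axis; with |CD| = 27.4, D = (53.59, 17.73). Then |GD| = |D − G| = 56.45.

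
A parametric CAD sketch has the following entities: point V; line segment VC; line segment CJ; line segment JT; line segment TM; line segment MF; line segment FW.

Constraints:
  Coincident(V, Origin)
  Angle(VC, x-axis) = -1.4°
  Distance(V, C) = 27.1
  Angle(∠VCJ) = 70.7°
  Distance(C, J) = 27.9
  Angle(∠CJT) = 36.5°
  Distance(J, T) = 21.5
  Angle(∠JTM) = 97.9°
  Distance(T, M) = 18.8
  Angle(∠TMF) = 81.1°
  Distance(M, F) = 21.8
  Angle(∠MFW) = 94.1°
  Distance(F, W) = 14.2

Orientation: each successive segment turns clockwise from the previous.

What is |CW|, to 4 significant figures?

24.38

∠TMF = 81.1° gives MF at -75.20° from the x-axis; with |MF| = 21.8, F = (34.16, -19.59). ∠MFW = 94.1° gives FW at -161.1° from the x-axis; with |FW| = 14.2, W = (20.72, -24.19). Then |CW| = |W − C| = 24.38.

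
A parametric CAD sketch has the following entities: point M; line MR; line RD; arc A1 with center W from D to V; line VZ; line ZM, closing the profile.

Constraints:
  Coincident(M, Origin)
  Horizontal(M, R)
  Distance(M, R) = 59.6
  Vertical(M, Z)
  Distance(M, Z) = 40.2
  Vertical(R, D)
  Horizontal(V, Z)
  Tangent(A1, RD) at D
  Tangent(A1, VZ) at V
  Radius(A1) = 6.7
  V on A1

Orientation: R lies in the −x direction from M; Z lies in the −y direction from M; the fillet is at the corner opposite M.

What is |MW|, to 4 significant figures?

62.62

M is at the origin; M and R share the same y with |MR| = 59.6 and R on the −x side, so R = (-59.60, 0.000). M and Z share the same x with |MZ| = 40.2 and Z on the −y side, so Z = (0.000, -40.20). The virtual corner opposite M is at (-59.60, -40.20). Tangency of A1 to RD means the radius WD is perpendicular to RD and since A1 is tangent to VZ there, WV ⟂ VZ, with radius 6.7, so the center W sits 6.7 in from both sides at W = (-52.90, -33.50). Then |MW| = |W − M| = 62.62.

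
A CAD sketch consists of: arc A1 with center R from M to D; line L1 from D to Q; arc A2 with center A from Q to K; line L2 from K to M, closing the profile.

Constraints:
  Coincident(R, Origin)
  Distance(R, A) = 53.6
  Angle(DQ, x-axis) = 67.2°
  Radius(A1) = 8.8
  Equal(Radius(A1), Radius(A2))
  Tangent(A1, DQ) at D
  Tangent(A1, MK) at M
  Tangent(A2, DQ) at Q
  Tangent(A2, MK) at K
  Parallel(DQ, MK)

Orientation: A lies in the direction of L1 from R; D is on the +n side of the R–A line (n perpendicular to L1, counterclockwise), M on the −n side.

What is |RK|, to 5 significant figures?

54.318

Tangency of A1 to both parallel lines with radius 8.8 puts D and M at R ± 8.8·n: D = (-8.1124, 3.4101), M = (8.1124, -3.4101). Equal radii place Q and K the same way about A: Q = A + 8.8·n = (12.658, 52.822), K = A − 8.8·n = (28.883, 46.002). Then |RK| = |K − R| = 54.318.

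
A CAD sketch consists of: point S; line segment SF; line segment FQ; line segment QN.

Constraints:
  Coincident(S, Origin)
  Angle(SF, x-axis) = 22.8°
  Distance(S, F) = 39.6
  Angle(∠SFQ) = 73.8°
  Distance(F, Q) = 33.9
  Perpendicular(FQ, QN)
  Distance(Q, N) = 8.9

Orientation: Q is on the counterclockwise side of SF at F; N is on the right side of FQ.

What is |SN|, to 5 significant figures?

52.196

S is at the origin; SF runs at 22.8° with length 39.6, so F = 39.6·(cos 22.8°, sin 22.8°) = (36.506, 15.346). ∠SFQ = 73.8°, so FQ runs at 22.8° + (180° − 73.8°) = 129.00° from the x-axis; with |FQ| = 33.9, Q = F + 33.9·(cos 129.00°, sin 129.00°) = (15.172, 41.691). The perpendicularity gives QN at right angles to FQ; with |QN| = 8.9 on the right of FQ, N = Q + 8.9·(0.77715, 0.62932) = (22.088, 47.292). Then |SN| = |N − S| = 52.196.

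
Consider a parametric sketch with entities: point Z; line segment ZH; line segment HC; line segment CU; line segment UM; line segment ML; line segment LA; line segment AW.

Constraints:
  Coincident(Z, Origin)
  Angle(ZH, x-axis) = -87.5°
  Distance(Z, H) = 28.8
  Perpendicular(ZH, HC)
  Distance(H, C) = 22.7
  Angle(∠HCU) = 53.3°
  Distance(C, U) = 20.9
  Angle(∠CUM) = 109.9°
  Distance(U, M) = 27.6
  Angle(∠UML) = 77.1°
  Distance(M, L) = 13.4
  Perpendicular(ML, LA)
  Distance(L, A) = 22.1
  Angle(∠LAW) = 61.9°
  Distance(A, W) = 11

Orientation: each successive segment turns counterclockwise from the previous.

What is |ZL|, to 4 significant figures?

33.08

Z is at the origin; ZH runs at -87.5° with length 28.8, so H = (1.256, -28.77). ZH is perpendicular to HC, so HC runs at 2.500°; with |HC| = 22.7, C = (23.93, -27.78). ∠HCU = 53.3° gives CU at 129.2° from the x-axis; with |CU| = 20.9, U = (10.73, -11.59). ∠CUM = 109.9° gives UM at -160.7° from the x-axis; with |UM| = 27.6, M = (-15.32, -20.71). ∠UML = 77.1° gives ML at -57.80° from the x-axis; with |ML| = 13.4, L = (-8.183, -32.05). Then |ZL| = |L − Z| = 33.08.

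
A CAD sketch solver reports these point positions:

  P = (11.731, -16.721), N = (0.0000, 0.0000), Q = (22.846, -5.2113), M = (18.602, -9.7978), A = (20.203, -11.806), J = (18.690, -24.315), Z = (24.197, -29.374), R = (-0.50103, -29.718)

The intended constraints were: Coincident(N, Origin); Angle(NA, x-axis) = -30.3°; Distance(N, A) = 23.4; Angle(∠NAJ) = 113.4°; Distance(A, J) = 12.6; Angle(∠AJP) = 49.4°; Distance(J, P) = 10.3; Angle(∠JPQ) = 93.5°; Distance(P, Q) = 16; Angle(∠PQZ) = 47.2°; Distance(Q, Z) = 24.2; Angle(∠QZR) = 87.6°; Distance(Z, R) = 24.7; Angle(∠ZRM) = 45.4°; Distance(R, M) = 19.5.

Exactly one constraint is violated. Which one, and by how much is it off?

Distance(R, M) = 19.5 — off by 8.10.

N = (0.00, 0.00) ✓; NA at -30.30° ✓; |NA| = 23.40 ✓; ∠NAJ = 113.4° ✓; |AJ| = 12.60 ✓; ∠AJP = 49.40° ✓; |JP| = 10.30 ✓; ∠JPQ = 93.50° ✓; |PQ| = 16.00 ✓; ∠PQZ = 47.20° ✓; |QZ| = 24.20 ✓; ∠QZR = 87.60° ✓; |ZR| = 24.70 ✓; ∠ZRM = 45.40° ✓; |RM| = 27.60 ✗.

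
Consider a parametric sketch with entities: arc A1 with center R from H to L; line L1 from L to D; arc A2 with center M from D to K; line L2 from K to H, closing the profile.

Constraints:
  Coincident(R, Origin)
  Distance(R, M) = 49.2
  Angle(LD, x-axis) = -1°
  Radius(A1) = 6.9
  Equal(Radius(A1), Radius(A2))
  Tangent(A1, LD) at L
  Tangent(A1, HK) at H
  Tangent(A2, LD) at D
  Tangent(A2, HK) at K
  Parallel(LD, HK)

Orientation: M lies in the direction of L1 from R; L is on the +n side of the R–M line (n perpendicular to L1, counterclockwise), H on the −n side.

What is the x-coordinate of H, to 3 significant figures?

-0.120

The slot axis is L1's direction at -1.0°, so u = (cos -1.0°, sin -1.0°) = (1.00, -0.0175) and n = (−sin -1.0°, cos -1.0°) = (0.0175, 1.00). R is at the origin and M lies 49.2 along u from R, so M = 49.2·u = (49.2, -0.859). Tangency of A1 to both parallel lines with radius 6.9 puts L and H at R ± 6.9·n: L = (0.120, 6.90), H = (-0.120, -6.90). So H.x = -0.120.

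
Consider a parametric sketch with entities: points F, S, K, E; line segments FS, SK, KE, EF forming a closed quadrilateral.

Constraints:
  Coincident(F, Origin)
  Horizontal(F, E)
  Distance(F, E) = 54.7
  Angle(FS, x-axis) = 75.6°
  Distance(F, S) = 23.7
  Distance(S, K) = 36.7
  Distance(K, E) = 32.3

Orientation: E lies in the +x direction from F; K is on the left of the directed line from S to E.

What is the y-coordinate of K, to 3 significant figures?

29.7

F is at the origin; FE is horizontal with |FE| = 54.7 and E in +x, so E = (54.7, 0). FS runs at 75.6° with |FS| = 23.7, so S = (5.89, 23.0). K is determined by |SK| = 36.7 and |KE| = 32.3 together: it lies at the intersection of circle(S, 36.7) and circle(E, 32.3). With |SE| = 53.9, the foot of the radical line on SE is 29.8 from S and the perpendicular offset is √(36.7² − 29.8²) = 21.4. Taking the left-of-SE solution: K = (42.0, 29.7).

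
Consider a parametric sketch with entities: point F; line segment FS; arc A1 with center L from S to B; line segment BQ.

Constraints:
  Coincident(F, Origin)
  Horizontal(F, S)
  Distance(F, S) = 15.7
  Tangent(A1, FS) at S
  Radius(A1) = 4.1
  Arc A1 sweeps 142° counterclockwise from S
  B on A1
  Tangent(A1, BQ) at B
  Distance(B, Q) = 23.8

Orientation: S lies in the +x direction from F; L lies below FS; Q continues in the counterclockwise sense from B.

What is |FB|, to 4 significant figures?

15.08

F is at the origin; F and S share the same y with |FS| = 15.7 and S on the +x side, so S = (15.70, 0.000). Tangency of A1 to FS means the radius LS is perpendicular to FS, so L = S + (0, -4.1) = (15.70, -4.100). On A1, S sits at bearing 90° from L; a 142° counterclockwise sweep puts B at bearing 232°, so B = L + 4.1·(cos 232°, sin 232°) = (13.18, -7.331). Then |FB| = |B − F| = 15.08.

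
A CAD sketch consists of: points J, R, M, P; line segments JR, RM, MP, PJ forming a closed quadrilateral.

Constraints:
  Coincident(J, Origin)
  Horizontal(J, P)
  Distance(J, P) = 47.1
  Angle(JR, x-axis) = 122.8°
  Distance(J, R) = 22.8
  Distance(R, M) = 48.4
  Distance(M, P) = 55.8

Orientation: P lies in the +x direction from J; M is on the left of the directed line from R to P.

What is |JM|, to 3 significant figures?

56.3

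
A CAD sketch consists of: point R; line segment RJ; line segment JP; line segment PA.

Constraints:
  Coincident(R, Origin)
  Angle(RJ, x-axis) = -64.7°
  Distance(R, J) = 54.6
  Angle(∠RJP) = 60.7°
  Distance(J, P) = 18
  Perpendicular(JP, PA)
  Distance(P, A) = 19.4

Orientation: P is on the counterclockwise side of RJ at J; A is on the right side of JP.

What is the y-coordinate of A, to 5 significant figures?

-45.929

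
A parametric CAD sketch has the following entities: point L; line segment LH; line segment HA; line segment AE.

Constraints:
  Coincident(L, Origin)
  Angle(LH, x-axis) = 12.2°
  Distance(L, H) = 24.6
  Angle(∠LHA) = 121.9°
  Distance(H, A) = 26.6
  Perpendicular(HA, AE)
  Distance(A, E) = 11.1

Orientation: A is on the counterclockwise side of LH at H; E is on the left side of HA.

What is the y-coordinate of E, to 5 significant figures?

33.983

L is at the origin; LH runs at 12.2° with length 24.6, so H = 24.6·(cos 12.2°, sin 12.2°) = (24.044, 5.1986). ∠LHA = 121.9°, so HA runs at 12.2° + (180° − 121.9°) = 70.300° from the x-axis; with |HA| = 26.6, A = H + 26.6·(cos 70.300°, sin 70.300°) = (33.011, 30.242). HA ⟂ AE; with |AE| = 11.1 on the left of HA, E = A + 11.1·(-0.94147, 0.33710) = (22.561, 33.983). So E.y = 33.983.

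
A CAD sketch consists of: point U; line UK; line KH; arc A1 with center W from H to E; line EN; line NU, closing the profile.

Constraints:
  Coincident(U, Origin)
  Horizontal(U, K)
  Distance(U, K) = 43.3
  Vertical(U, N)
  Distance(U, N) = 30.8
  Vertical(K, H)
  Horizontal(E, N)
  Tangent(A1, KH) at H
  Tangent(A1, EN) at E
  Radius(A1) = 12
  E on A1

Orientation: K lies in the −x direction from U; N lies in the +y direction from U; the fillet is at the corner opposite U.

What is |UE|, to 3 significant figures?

43.9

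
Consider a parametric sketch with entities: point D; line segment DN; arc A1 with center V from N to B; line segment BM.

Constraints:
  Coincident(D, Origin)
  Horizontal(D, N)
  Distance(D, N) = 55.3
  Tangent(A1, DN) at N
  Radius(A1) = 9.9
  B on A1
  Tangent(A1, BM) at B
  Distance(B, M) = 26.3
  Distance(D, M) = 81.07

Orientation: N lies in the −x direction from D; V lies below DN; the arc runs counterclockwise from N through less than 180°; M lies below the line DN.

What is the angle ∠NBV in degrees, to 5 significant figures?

57.756°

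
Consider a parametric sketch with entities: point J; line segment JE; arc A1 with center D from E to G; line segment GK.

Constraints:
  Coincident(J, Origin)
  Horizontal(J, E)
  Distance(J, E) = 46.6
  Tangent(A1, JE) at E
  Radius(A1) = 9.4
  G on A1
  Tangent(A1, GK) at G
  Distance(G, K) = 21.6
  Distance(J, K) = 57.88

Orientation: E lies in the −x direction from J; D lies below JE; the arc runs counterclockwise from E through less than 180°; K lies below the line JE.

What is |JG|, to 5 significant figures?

56.827

J is at the origin; J and E share the same y with |JE| = 46.6 and E on the −x side, so E = (-46.600, 0.0000). Tangency of A1 to JE means the radius DE is perpendicular to JE, so D = E + (0, -9.4) = (-46.600, -9.4000). Since DG ⟂ GK (tangency), |DK| = √(9.4² + 21.6²) = 23.557 regardless of where G sits on A1. So K lies on both circle(J, 57.88) and circle(D, 23.557); the below-JE intersection is K = (-47.596, -32.936). G is the foot of the tangent from K: G = (-55.370, -12.783).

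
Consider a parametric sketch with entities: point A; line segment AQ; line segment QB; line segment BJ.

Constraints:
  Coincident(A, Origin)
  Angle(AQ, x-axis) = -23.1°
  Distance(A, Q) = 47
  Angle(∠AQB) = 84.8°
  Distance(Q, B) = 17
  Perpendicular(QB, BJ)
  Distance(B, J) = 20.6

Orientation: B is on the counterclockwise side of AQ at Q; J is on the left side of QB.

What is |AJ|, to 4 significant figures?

29.14

A is at the origin; AQ runs at -23.1° with length 47.0, so Q = 47.0·(cos -23.1°, sin -23.1°) = (43.23, -18.44). ∠AQB = 84.8°, so QB runs at -23.1° + (180° − 84.8°) = 72.10° from the x-axis; with |QB| = 17.0, B = Q + 17.0·(cos 72.10°, sin 72.10°) = (48.46, -2.263). QB ⟂ BJ; with |BJ| = 20.6 on the left of QB, J = B + 20.6·(-0.9516, 0.3074) = (28.85, 4.069). Then |AJ| = |J − A| = 29.14.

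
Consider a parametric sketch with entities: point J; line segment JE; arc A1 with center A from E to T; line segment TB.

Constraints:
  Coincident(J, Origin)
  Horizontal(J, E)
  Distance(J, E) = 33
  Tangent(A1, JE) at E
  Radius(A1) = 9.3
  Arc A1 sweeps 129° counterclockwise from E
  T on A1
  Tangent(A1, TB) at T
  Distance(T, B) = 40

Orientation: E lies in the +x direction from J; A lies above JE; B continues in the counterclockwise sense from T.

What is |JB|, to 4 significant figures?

48.63

J is at the origin; J and E share the same y with |JE| = 33.0 and E on the +x side, so E = (33.00, 0.000). The tangent condition forces AE to be normal to JE, so A = E + (0, 9.3) = (33.00, 9.300). On A1, E sits at bearing -90° from A; a 129° counterclockwise sweep puts T at bearing 39°, so T = A + 9.3·(cos 39°, sin 39°) = (40.23, 15.15). Since A1 is tangent to TB there, AT ⟂ TB, so TB runs along (−sin 39°, cos 39°); with |TB| = 40.0, B = (15.05, 46.24). Then |JB| = |B − J| = 48.63.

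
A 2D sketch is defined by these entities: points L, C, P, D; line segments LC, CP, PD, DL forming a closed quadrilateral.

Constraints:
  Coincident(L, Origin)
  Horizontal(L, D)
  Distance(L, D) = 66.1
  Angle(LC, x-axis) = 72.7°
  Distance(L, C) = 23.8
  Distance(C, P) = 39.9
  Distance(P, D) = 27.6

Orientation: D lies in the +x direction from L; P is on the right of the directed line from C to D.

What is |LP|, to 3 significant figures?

38.6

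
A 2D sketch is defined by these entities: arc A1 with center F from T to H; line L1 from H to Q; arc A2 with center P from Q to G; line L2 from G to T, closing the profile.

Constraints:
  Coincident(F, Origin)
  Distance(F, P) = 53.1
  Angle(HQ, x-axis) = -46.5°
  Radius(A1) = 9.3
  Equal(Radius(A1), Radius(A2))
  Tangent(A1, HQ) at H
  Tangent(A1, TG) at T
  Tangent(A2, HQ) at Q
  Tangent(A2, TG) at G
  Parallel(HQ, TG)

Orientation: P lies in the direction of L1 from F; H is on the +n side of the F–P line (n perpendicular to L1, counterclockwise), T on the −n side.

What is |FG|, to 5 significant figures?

53.908

The slot axis is L1's direction at -46.5°, so u = (cos -46.5°, sin -46.5°) = (0.68835, -0.72537) and n = (−sin -46.5°, cos -46.5°) = (0.72537, 0.68835). F is at the origin and P lies 53.1 along u from F, so P = 53.1·u = (36.552, -38.517). Tangency of A1 to both parallel lines with radius 9.3 puts H and T at F ± 9.3·n: H = (6.7460, 6.4017), T = (-6.7460, -6.4017). Equal radii place Q and G the same way about P: Q = P + 9.3·n = (43.298, -32.116), G = P − 9.3·n = (29.806, -44.919). Then |FG| = |G − F| = 53.908.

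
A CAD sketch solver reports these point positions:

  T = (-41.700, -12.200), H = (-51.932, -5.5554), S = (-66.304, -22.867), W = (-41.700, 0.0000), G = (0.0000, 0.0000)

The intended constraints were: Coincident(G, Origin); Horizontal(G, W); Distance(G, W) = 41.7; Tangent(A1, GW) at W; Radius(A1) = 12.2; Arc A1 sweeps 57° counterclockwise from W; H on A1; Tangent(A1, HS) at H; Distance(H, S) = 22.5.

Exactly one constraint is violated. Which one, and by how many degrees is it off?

Tangent(A1, HS) at H — off by 6.70°.

G = (0.00, 0.00) ✓; G.y = 0.00, W.y = 0.00 ✓; |GW| = 41.70 ✓; ∠(TW, WG) = 90.00° ✓; |TW| = 12.20 ✓; bearing(T→H) − bearing(T→W) = 57.00° ✓; |TH| = 12.20 ✓; ∠(TH, HS) = 96.70° ✗; |HS| = 22.50 ✓.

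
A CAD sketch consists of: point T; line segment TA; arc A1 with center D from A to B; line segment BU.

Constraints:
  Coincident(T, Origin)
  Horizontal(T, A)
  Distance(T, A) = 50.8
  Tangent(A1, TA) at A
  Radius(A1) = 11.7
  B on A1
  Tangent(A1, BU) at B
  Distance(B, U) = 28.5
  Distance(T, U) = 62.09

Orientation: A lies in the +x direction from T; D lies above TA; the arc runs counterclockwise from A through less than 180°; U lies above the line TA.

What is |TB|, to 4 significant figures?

63.31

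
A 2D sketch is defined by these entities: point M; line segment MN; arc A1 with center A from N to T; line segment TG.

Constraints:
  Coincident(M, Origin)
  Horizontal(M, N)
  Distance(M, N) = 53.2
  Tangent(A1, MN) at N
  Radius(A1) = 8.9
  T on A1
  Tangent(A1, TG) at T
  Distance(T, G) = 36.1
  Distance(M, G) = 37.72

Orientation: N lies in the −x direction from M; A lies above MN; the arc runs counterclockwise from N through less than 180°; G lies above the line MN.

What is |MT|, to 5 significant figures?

46.614

M is at the origin; MN is horizontal with |MN| = 53.2 and N on the −x side, so N = (-53.200, 0.0000). The tangent condition forces AN to be normal to MN, so A = N + (0, 8.9) = (-53.200, 8.9000). Since AT ⟂ TG (tangency), |AG| = √(8.9² + 36.1²) = 37.181 regardless of where T sits on A1. So G lies on both circle(M, 37.72) and circle(A, 37.181); the above-MN intersection is G = (-22.682, 30.138). T is the foot of the tangent from G: T = (-46.515, 3.0242).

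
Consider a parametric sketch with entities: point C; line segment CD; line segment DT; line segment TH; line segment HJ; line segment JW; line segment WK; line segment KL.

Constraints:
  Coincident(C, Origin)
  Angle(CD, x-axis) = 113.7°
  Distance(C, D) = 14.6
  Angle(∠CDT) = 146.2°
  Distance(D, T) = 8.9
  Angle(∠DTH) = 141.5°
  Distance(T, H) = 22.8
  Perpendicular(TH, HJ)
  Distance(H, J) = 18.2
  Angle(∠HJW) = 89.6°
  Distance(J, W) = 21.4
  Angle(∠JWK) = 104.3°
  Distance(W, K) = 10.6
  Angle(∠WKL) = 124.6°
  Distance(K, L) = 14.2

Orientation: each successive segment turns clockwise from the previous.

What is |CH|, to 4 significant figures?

39.35

C is at the origin; CD runs at 113.7° with length 14.6, so D = (-5.868, 13.37). ∠CDT = 146.2° gives DT at 79.90° from the x-axis; with |DT| = 8.9, T = (-4.308, 22.13). ∠DTH = 141.5° gives TH at 41.40° from the x-axis; with |TH| = 22.8, H = (12.79, 37.21). Then |CH| = |H − C| = 39.35.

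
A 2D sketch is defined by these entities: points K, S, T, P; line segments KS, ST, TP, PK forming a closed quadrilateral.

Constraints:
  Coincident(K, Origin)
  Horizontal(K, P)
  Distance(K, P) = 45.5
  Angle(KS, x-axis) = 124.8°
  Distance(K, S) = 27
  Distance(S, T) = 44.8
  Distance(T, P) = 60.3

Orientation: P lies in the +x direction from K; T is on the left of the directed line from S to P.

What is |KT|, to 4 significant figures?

55.77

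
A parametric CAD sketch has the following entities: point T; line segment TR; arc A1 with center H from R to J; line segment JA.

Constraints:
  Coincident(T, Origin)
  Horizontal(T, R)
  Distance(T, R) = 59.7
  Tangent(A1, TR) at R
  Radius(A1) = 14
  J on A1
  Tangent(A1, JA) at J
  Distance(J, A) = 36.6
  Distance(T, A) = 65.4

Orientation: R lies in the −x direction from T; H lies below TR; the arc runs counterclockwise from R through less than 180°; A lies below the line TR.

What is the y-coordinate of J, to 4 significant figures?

-24.13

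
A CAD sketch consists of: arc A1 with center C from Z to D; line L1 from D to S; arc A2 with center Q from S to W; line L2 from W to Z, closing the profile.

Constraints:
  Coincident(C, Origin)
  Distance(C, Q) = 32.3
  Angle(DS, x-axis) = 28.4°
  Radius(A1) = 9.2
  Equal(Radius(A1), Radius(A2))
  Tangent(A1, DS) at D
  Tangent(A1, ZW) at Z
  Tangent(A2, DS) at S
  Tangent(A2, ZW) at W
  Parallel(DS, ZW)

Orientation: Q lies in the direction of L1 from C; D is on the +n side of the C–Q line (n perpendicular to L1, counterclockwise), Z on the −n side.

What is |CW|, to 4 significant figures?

33.58

The slot axis is L1's direction at 28.4°, so u = (cos 28.4°, sin 28.4°) = (0.8796, 0.4756) and n = (−sin 28.4°, cos 28.4°) = (-0.4756, 0.8796). C is at the origin and Q lies 32.3 along u from C, so Q = 32.3·u = (28.41, 15.36). Tangency of A1 to both parallel lines with radius 9.2 puts D and Z at C ± 9.2·n: D = (-4.376, 8.093), Z = (4.376, -8.093). Equal radii place S and W the same way about Q: S = Q + 9.2·n = (24.04, 23.46), W = Q − 9.2·n = (32.79, 7.270). Then |CW| = |W − C| = 33.58.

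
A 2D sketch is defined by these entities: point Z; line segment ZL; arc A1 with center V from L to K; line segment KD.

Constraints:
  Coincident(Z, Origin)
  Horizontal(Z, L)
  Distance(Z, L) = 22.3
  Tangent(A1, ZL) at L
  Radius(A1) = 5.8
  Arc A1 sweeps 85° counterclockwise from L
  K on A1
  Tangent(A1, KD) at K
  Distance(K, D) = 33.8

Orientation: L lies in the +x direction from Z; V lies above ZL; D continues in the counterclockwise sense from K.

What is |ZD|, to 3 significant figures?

49.8

Z is at the origin; ZL is horizontal with |ZL| = 22.3 and L on the +x side, so L = (22.3, 0.00). A1 meets ZL tangentially, so VL is at right angles to ZL, so V = L + (0, 5.8) = (22.3, 5.80). On A1, L sits at bearing -90° from V; an 85° counterclockwise sweep puts K at bearing -5°, so K = V + 5.8·(cos -5°, sin -5°) = (28.1, 5.29). Tangency of A1 to KD means the radius VK is perpendicular to KD, so KD runs along (−sin -5°, cos -5°); with |KD| = 33.8, D = (31.0, 39.0). Then |ZD| = |D − Z| = 49.8.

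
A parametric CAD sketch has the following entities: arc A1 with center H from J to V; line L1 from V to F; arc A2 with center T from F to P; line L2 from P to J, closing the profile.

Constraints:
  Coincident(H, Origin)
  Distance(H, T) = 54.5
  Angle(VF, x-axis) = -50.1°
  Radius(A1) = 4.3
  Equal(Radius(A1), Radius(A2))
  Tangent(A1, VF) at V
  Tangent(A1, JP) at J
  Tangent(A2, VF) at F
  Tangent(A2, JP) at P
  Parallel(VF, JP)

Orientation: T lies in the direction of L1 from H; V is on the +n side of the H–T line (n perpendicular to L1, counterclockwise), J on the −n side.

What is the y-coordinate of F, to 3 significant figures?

-39.1

Tangency of A1 to both parallel lines with radius 4.3 puts V and J at H ± 4.3·n: V = (3.30, 2.76), J = (-3.30, -2.76). Equal radii place F and P the same way about T: F = T + 4.3·n = (38.3, -39.1), P = T − 4.3·n = (31.7, -44.6). So F.y = -39.1.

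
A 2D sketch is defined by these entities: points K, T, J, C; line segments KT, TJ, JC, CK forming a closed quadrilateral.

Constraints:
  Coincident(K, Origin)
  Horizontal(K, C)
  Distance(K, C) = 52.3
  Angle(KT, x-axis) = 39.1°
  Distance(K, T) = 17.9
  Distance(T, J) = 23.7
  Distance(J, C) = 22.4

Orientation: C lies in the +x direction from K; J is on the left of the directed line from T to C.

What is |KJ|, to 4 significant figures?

40.50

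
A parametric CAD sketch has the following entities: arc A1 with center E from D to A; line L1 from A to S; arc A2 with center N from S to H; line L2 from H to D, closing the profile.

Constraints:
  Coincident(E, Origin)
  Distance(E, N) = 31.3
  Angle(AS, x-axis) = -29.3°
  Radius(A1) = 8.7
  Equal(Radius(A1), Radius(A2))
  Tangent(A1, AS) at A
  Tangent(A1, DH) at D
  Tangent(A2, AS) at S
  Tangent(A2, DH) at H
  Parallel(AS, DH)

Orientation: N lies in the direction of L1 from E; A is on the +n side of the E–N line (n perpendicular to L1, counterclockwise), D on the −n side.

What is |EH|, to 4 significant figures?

32.49

The slot axis is L1's direction at -29.3°, so u = (cos -29.3°, sin -29.3°) = (0.8721, -0.4894) and n = (−sin -29.3°, cos -29.3°) = (0.4894, 0.8721). E is at the origin and N lies 31.3 along u from E, so N = 31.3·u = (27.30, -15.32). Tangency of A1 to both parallel lines with radius 8.7 puts A and D at E ± 8.7·n: A = (4.258, 7.587), D = (-4.258, -7.587). Equal radii place S and H the same way about N: S = N + 8.7·n = (31.55, -7.731), H = N − 8.7·n = (23.04, -22.90). Then |EH| = |H − E| = 32.49.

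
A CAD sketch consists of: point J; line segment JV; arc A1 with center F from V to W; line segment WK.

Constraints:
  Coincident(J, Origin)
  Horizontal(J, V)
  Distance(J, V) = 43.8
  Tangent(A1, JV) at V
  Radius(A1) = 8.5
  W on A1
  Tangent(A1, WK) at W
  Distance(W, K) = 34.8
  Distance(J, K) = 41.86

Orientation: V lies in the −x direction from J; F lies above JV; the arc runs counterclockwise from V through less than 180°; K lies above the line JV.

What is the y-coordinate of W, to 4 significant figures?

4.816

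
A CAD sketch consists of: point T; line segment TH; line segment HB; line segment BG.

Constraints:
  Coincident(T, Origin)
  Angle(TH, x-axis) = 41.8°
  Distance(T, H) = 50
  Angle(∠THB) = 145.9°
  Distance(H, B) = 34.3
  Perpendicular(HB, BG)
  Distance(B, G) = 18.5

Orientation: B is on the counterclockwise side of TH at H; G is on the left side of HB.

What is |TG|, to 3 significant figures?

76.3

T is at the origin; TH runs at 41.8° with length 50.0, so H = 50.0·(cos 41.8°, sin 41.8°) = (37.3, 33.3). ∠THB = 145.9°, so HB runs at 41.8° + (180° − 145.9°) = 75.9° from the x-axis; with |HB| = 34.3, B = H + 34.3·(cos 75.9°, sin 75.9°) = (45.6, 66.6). HB is perpendicular to BG; with |BG| = 18.5 on the left of HB, G = B + 18.5·(-0.970, 0.244) = (27.7, 71.1). Then |TG| = |G − T| = 76.3.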